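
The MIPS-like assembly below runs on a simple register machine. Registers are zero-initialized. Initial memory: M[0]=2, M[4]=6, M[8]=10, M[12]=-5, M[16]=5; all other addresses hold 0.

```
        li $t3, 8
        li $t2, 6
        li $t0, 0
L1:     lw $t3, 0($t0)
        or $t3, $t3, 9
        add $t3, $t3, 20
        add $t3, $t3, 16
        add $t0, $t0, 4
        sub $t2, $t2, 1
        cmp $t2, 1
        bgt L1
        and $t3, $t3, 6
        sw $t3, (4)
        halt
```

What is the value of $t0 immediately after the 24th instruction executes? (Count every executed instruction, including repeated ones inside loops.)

12

$t3=8
$t2=6
$t0=0
$t3=M[0]=2
$t3=2|9=11
$t3=11+20=31
$t3=31+16=47
$t0=0+4=4
$t2=6-1=5
cmp $t2, 1  (cmp 5,1)
bgt L1: taken
$t3=M[4]=6
$t3=6|9=15
$t3=15+20=35
$t3=35+16=51
$t0=4+4=8
$t2=5-1=4
cmp $t2, 1  (cmp 4,1)
bgt L1: taken
$t3=M[8]=10
$t3=10|9=11
$t3=11+20=31
$t3=31+16=47
$t0=8+4=12
After step 24: $t0 = 12.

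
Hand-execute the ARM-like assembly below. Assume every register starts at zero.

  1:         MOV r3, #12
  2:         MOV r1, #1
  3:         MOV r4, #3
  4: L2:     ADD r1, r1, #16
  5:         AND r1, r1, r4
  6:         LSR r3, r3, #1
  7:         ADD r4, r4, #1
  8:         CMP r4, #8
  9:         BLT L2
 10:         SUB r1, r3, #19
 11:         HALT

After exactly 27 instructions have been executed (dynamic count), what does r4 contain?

after MOV r3, #12: r3=12
after MOV r1, #1: r1=1
after MOV r4, #3: r4=3
after ADD r1, r1, #16: r1=1+16=17
after AND r1, r1, r4: r1=17&3=1
after LSR r3, r3, #1: r3=12>>1=6
after ADD r4, r4, #1: r4=3+1=4
CMP r4, #8  (cmp 4,8)
BLT L2: taken
after ADD r1, r1, #16: r1=1+16=17
after AND r1, r1, r4: r1=17&4=0
after LSR r3, r3, #1: r3=6>>1=3
after ADD r4, r4, #1: r4=4+1=5
CMP r4, #8  (cmp 5,8)
BLT L2: taken
after ADD r1, r1, #16: r1=0+16=16
after AND r1, r1, r4: r1=16&5=0
after LSR r3, r3, #1: r3=3>>1=1
after ADD r4, r4, #1: r4=5+1=6
CMP r4, #8  (cmp 6,8)
BLT L2: taken
after ADD r1, r1, #16: r1=0+16=16
after AND r1, r1, r4: r1=16&6=0
after LSR r3, r3, #1: r3=1>>1=0
after ADD r4, r4, #1: r4=6+1=7
CMP r4, #8  (cmp 7,8)
BLT L2: taken
After step 27: r4 = 7.

7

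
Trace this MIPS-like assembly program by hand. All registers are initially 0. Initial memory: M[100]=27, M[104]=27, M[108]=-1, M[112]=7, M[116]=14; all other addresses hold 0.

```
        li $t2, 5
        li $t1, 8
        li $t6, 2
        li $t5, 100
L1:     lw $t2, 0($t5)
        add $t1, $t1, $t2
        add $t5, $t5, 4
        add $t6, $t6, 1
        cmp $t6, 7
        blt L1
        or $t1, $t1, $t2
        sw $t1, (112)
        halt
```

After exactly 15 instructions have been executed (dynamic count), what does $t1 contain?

li $t2, 5 → $t2=5
li $t1, 8 → $t1=8
li $t6, 2 → $t6=2
li $t5, 100 → $t5=100
lw $t2, 0($t5) → $t2=M[100]=27
add $t1, $t1, $t2 → $t1=8+27=35
add $t5, $t5, 4 → $t5=100+4=104
add $t6, $t6, 1 → $t6=2+1=3
cmp $t6, 7  (cmp 3,7)
blt L1: taken
lw $t2, 0($t5) → $t2=M[104]=27
add $t1, $t1, $t2 → $t1=35+27=62
add $t5, $t5, 4 → $t5=104+4=108
add $t6, $t6, 1 → $t6=3+1=4
cmp $t6, 7  (cmp 4,7)
After step 15: $t1 = 62.

62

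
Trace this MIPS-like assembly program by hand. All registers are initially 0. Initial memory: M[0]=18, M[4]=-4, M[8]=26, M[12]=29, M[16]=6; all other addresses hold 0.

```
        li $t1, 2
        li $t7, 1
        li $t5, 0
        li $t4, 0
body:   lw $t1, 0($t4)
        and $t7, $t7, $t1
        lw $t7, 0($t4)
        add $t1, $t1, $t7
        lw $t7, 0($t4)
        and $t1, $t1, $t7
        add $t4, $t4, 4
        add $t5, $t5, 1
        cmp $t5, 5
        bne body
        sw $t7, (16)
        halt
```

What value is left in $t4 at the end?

$t1=2
$t7=1
$t5=0
$t4=0
$t1=M[0]=18
$t7=1&18=0
$t7=M[0]=18
$t1=18+18=36
$t7=M[0]=18
$t1=36&18=0
$t4=0+4=4
$t5=0+1=1
cmp $t5, 5  (cmp 1,5)
bne body: taken
$t1=M[4]=-4
$t7=18&(-4)=16
$t7=M[4]=-4
$t1=(-4)+(-4)=-8
$t7=M[4]=-4
$t1=(-8)&(-4)=-8
$t4=4+4=8
$t5=1+1=2
cmp $t5, 5  (cmp 2,5)
bne body: taken
$t1=M[8]=26
$t7=(-4)&26=24
$t7=M[8]=26
$t1=26+26=52
$t7=M[8]=26
$t1=52&26=16
$t4=8+4=12
$t5=2+1=3
cmp $t5, 5  (cmp 3,5)
bne body: taken
$t1=M[12]=29
$t7=26&29=24
$t7=M[12]=29
$t1=29+29=58
$t7=M[12]=29
$t1=58&29=24
$t4=12+4=16
$t5=3+1=4
cmp $t5, 5  (cmp 4,5)
bne body: taken
$t1=M[16]=6
$t7=29&6=4
$t7=M[16]=6
$t1=6+6=12
$t7=M[16]=6
$t1=12&6=4
$t4=16+4=20
$t5=4+1=5
cmp $t5, 5  (cmp 5,5)
bne body: not taken
sw $t7, (16) → M[16]=6
halt.

20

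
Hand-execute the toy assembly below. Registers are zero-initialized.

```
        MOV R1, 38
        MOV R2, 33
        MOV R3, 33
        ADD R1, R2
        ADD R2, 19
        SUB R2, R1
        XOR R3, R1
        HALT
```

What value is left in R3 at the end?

R1=38
R2=33
R3=33
R1=38+33=71
R2=33+19=52
R2=52-71=-19
R3=33^71=102
halt.

102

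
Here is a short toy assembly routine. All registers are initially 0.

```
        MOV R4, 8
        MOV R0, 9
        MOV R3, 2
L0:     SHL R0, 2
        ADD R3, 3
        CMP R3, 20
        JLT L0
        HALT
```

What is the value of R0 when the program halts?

after MOV R4, 8: R4=8
after MOV R0, 9: R0=9
after MOV R3, 2: R3=2
after SHL R0, 2: R0=9<<2=36
after ADD R3, 3: R3=2+3=5
CMP R3, 20  (cmp 5,20)
JLT L0: taken
after SHL R0, 2: R0=36<<2=144
after ADD R3, 3: R3=5+3=8
CMP R3, 20  (cmp 8,20)
JLT L0: taken
after SHL R0, 2: R0=144<<2=576
after ADD R3, 3: R3=8+3=11
CMP R3, 20  (cmp 11,20)
JLT L0: taken
after SHL R0, 2: R0=576<<2=2304
after ADD R3, 3: R3=11+3=14
CMP R3, 20  (cmp 14,20)
JLT L0: taken
after SHL R0, 2: R0=2304<<2=9216
after ADD R3, 3: R3=14+3=17
CMP R3, 20  (cmp 17,20)
JLT L0: taken
after SHL R0, 2: R0=9216<<2=36864
after ADD R3, 3: R3=17+3=20
CMP R3, 20  (cmp 20,20)
JLT L0: not taken
halt.

36864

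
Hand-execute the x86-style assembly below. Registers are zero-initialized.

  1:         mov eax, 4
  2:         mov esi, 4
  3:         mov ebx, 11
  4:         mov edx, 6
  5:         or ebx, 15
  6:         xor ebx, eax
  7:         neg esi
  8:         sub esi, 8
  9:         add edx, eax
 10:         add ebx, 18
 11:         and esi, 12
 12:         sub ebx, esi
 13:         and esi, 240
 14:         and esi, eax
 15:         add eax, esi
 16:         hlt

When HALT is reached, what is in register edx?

10

after mov eax, 4: eax=4
after mov esi, 4: esi=4
after mov ebx, 11: ebx=11
after mov edx, 6: edx=6
after or ebx, 15: ebx=11|15=15
after xor ebx, eax: ebx=15^4=11
after neg esi: esi=-(4)=-4
after sub esi, 8: esi=(-4)-8=-12
after add edx, eax: edx=6+4=10
after add ebx, 18: ebx=11+18=29
after and esi, 12: esi=(-12)&12=4
after sub ebx, esi: ebx=29-4=25
after and esi, 240: esi=4&240=0
after and esi, eax: esi=0&4=0
after add eax, esi: eax=4+0=4
halt.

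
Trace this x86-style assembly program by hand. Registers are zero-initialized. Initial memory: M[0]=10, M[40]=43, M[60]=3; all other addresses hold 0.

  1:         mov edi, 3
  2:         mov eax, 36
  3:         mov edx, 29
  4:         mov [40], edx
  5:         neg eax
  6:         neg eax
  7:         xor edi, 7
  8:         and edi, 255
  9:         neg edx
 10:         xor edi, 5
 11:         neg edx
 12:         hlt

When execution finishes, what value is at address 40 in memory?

after mov edi, 3: edi=3
after mov eax, 36: eax=36
after mov edx, 29: edx=29
mov [40], edx → M[40]=29
after neg eax: eax=-(36)=-36
after neg eax: eax=-(-36)=36
after xor edi, 7: edi=3^7=4
after and edi, 255: edi=4&255=4
after neg edx: edx=-(29)=-29
after xor edi, 5: edi=4^5=1
after neg edx: edx=-(-29)=29
halt.

29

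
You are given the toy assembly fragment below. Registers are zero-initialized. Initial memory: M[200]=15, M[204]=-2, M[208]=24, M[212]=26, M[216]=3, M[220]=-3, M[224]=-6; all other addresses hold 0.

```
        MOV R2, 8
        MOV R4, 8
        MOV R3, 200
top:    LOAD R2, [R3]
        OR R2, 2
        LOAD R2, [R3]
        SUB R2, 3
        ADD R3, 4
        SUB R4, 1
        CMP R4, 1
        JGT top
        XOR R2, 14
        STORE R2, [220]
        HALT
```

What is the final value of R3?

228

MOV R2, 8 → R2=8
MOV R4, 8 → R4=8
MOV R3, 200 → R3=200
LOAD R2, [R3] → R2=M[200]=15
OR R2, 2 → R2=15|2=15
LOAD R2, [R3] → R2=M[200]=15
SUB R2, 3 → R2=15-3=12
ADD R3, 4 → R3=200+4=204
SUB R4, 1 → R4=8-1=7
CMP R4, 1  (cmp 7,1)
JGT top: taken
LOAD R2, [R3] → R2=M[204]=-2
OR R2, 2 → R2=(-2)|2=-2
LOAD R2, [R3] → R2=M[204]=-2
SUB R2, 3 → R2=(-2)-3=-5
ADD R3, 4 → R3=204+4=208
SUB R4, 1 → R4=7-1=6
CMP R4, 1  (cmp 6,1)
JGT top: taken
LOAD R2, [R3] → R2=M[208]=24
OR R2, 2 → R2=24|2=26
LOAD R2, [R3] → R2=M[208]=24
SUB R2, 3 → R2=24-3=21
ADD R3, 4 → R3=208+4=212
SUB R4, 1 → R4=6-1=5
CMP R4, 1  (cmp 5,1)
JGT top: taken
LOAD R2, [R3] → R2=M[212]=26
OR R2, 2 → R2=26|2=26
LOAD R2, [R3] → R2=M[212]=26
SUB R2, 3 → R2=26-3=23
ADD R3, 4 → R3=212+4=216
SUB R4, 1 → R4=5-1=4
CMP R4, 1  (cmp 4,1)
JGT top: taken
LOAD R2, [R3] → R2=M[216]=3
OR R2, 2 → R2=3|2=3
LOAD R2, [R3] → R2=M[216]=3
SUB R2, 3 → R2=3-3=0
ADD R3, 4 → R3=216+4=220
SUB R4, 1 → R4=4-1=3
CMP R4, 1  (cmp 3,1)
JGT top: taken
LOAD R2, [R3] → R2=M[220]=-3
OR R2, 2 → R2=(-3)|2=-1
LOAD R2, [R3] → R2=M[220]=-3
SUB R2, 3 → R2=(-3)-3=-6
ADD R3, 4 → R3=220+4=224
SUB R4, 1 → R4=3-1=2
CMP R4, 1  (cmp 2,1)
JGT top: taken
LOAD R2, [R3] → R2=M[224]=-6
OR R2, 2 → R2=(-6)|2=-6
LOAD R2, [R3] → R2=M[224]=-6
SUB R2, 3 → R2=(-6)-3=-9
ADD R3, 4 → R3=224+4=228
SUB R4, 1 → R4=2-1=1
CMP R4, 1  (cmp 1,1)
JGT top: not taken
XOR R2, 14 → R2=(-9)^14=-7
STORE R2, [220] → M[220]=-7
halt.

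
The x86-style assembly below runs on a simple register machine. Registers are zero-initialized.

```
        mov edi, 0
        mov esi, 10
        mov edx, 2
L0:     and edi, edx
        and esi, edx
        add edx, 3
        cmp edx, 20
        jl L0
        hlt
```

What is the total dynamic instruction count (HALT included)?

34

edi=0
esi=10
edx=2
edi=0&2=0
esi=10&2=2
edx=2+3=5
cmp edx, 20  (cmp 5,20)
jl L0: taken
edi=0&5=0
esi=2&5=0
edx=5+3=8
cmp edx, 20  (cmp 8,20)
jl L0: taken
edi=0&8=0
esi=0&8=0
edx=8+3=11
cmp edx, 20  (cmp 11,20)
jl L0: taken
edi=0&11=0
esi=0&11=0
edx=11+3=14
cmp edx, 20  (cmp 14,20)
jl L0: taken
edi=0&14=0
esi=0&14=0
edx=14+3=17
cmp edx, 20  (cmp 17,20)
jl L0: taken
edi=0&17=0
esi=0&17=0
edx=17+3=20
cmp edx, 20  (cmp 20,20)
jl L0: not taken
halt.
Total executed instructions: 34.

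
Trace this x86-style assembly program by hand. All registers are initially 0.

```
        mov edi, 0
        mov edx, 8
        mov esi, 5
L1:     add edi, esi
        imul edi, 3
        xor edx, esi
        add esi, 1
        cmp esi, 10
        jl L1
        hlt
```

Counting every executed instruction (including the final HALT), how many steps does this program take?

mov edi, 0 → edi=0
mov edx, 8 → edx=8
mov esi, 5 → esi=5
add edi, esi → edi=0+5=5
imul edi, 3 → edi=5*3=15
xor edx, esi → edx=8^5=13
add esi, 1 → esi=5+1=6
cmp esi, 10  (cmp 6,10)
jl L1: taken
add edi, esi → edi=15+6=21
imul edi, 3 → edi=21*3=63
xor edx, esi → edx=13^6=11
add esi, 1 → esi=6+1=7
cmp esi, 10  (cmp 7,10)
jl L1: taken
add edi, esi → edi=63+7=70
imul edi, 3 → edi=70*3=210
xor edx, esi → edx=11^7=12
add esi, 1 → esi=7+1=8
cmp esi, 10  (cmp 8,10)
jl L1: taken
add edi, esi → edi=210+8=218
imul edi, 3 → edi=218*3=654
xor edx, esi → edx=12^8=4
add esi, 1 → esi=8+1=9
cmp esi, 10  (cmp 9,10)
jl L1: taken
add edi, esi → edi=654+9=663
imul edi, 3 → edi=663*3=1989
xor edx, esi → edx=4^9=13
add esi, 1 → esi=9+1=10
cmp esi, 10  (cmp 10,10)
jl L1: not taken
halt.
Total executed instructions: 34.

34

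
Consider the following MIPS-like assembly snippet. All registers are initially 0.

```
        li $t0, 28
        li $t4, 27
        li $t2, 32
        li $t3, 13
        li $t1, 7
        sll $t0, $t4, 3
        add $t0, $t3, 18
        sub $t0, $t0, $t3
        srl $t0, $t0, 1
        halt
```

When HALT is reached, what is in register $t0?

$t0=28
$t4=27
$t2=32
$t3=13
$t1=7
$t0=27<<3=216
$t0=13+18=31
$t0=31-13=18
$t0=18>>1=9
halt.

9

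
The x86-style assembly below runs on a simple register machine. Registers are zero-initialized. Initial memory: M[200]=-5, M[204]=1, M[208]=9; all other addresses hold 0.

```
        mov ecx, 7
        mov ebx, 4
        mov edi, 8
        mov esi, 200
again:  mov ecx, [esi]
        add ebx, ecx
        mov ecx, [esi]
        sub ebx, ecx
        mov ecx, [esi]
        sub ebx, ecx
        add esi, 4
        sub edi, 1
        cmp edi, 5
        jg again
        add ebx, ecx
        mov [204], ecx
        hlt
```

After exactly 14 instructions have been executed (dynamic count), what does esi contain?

ecx=7
ebx=4
edi=8
esi=200
ecx=M[200]=-5
ebx=4+(-5)=-1
ecx=M[200]=-5
ebx=(-1)-(-5)=4
ecx=M[200]=-5
ebx=4-(-5)=9
esi=200+4=204
edi=8-1=7
cmp edi, 5  (cmp 7,5)
jg again: taken
After step 14: esi = 204.

204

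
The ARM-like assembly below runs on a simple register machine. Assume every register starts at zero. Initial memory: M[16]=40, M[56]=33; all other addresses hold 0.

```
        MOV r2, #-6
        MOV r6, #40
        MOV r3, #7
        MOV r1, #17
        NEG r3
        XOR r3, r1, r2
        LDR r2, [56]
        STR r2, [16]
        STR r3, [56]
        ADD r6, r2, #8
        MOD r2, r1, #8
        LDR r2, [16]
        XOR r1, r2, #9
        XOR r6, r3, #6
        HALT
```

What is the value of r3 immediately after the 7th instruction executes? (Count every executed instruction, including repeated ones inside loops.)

-21

r2=-6
r6=40
r3=7
r1=17
r3=-(7)=-7
r3=17^(-6)=-21
r2=M[56]=33
After step 7: r3 = -21.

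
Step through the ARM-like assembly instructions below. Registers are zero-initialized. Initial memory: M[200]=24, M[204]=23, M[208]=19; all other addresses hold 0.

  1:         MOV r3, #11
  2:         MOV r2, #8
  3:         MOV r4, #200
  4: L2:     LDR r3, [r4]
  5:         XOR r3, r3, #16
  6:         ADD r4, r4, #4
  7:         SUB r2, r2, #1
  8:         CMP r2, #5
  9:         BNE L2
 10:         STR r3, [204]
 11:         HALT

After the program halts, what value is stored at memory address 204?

r3=11
r2=8
r4=200
r3=M[200]=24
r3=24^16=8
r4=200+4=204
r2=8-1=7
CMP r2, #5  (cmp 7,5)
BNE L2: taken
r3=M[204]=23
r3=23^16=7
r4=204+4=208
r2=7-1=6
CMP r2, #5  (cmp 6,5)
BNE L2: taken
r3=M[208]=19
r3=19^16=3
r4=208+4=212
r2=6-1=5
CMP r2, #5  (cmp 5,5)
BNE L2: not taken
STR r3, [204] → M[204]=3
halt.

3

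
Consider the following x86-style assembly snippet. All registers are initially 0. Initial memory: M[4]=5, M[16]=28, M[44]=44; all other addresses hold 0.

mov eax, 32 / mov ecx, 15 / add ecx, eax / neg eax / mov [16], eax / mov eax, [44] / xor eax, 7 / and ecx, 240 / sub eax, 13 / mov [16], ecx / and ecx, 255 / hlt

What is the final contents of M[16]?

after mov eax, 32: eax=32
after mov ecx, 15: ecx=15
after add ecx, eax: ecx=15+32=47
after neg eax: eax=-(32)=-32
mov [16], eax → M[16]=-32
after mov eax, [44]: eax=M[44]=44
after xor eax, 7: eax=44^7=43
after and ecx, 240: ecx=47&240=32
after sub eax, 13: eax=43-13=30
mov [16], ecx → M[16]=32
after and ecx, 255: ecx=32&255=32
halt.

32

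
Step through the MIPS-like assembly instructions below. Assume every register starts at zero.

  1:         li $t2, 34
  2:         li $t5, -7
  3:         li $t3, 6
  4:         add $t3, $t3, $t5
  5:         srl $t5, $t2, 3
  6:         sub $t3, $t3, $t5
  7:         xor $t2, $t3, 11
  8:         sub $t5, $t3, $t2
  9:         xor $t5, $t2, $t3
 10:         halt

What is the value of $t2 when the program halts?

-16

li $t2, 34 → $t2=34
li $t5, -7 → $t5=-7
li $t3, 6 → $t3=6
add $t3, $t3, $t5 → $t3=6+(-7)=-1
srl $t5, $t2, 3 → $t5=34>>3=4
sub $t3, $t3, $t5 → $t3=(-1)-4=-5
xor $t2, $t3, 11 → $t2=(-5)^11=-16
sub $t5, $t3, $t2 → $t5=(-5)-(-16)=11
xor $t5, $t2, $t3 → $t5=(-16)^(-5)=11
halt.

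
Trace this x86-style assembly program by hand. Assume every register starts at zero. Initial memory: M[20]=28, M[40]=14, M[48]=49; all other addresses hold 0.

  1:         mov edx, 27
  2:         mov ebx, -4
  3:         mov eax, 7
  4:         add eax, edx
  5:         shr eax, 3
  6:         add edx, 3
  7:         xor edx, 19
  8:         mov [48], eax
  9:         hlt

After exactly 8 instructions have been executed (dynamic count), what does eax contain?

edx=27
ebx=-4
eax=7
eax=7+27=34
eax=34>>3=4
edx=27+3=30
edx=30^19=13
mov [48], eax → M[48]=4
After step 8: eax = 4.

4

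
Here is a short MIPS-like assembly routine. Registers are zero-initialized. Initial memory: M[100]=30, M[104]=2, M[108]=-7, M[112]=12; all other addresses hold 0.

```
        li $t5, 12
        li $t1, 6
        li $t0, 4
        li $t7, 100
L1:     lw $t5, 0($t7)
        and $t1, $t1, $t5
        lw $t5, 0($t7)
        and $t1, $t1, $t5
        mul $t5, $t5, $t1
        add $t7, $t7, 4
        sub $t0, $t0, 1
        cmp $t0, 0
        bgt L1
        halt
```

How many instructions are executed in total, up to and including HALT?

41

after li $t5, 12: $t5=12
after li $t1, 6: $t1=6
after li $t0, 4: $t0=4
after li $t7, 100: $t7=100
after lw $t5, 0($t7): $t5=M[100]=30
after and $t1, $t1, $t5: $t1=6&30=6
after lw $t5, 0($t7): $t5=M[100]=30
after and $t1, $t1, $t5: $t1=6&30=6
after mul $t5, $t5, $t1: $t5=30*6=180
after add $t7, $t7, 4: $t7=100+4=104
after sub $t0, $t0, 1: $t0=4-1=3
cmp $t0, 0  (cmp 3,0)
bgt L1: taken
after lw $t5, 0($t7): $t5=M[104]=2
after and $t1, $t1, $t5: $t1=6&2=2
after lw $t5, 0($t7): $t5=M[104]=2
after and $t1, $t1, $t5: $t1=2&2=2
after mul $t5, $t5, $t1: $t5=2*2=4
after add $t7, $t7, 4: $t7=104+4=108
after sub $t0, $t0, 1: $t0=3-1=2
cmp $t0, 0  (cmp 2,0)
bgt L1: taken
after lw $t5, 0($t7): $t5=M[108]=-7
after and $t1, $t1, $t5: $t1=2&(-7)=0
after lw $t5, 0($t7): $t5=M[108]=-7
after and $t1, $t1, $t5: $t1=0&(-7)=0
after mul $t5, $t5, $t1: $t5=(-7)*0=0
after add $t7, $t7, 4: $t7=108+4=112
after sub $t0, $t0, 1: $t0=2-1=1
cmp $t0, 0  (cmp 1,0)
bgt L1: taken
after lw $t5, 0($t7): $t5=M[112]=12
after and $t1, $t1, $t5: $t1=0&12=0
after lw $t5, 0($t7): $t5=M[112]=12
after and $t1, $t1, $t5: $t1=0&12=0
after mul $t5, $t5, $t1: $t5=12*0=0
after add $t7, $t7, 4: $t7=112+4=116
after sub $t0, $t0, 1: $t0=1-1=0
cmp $t0, 0  (cmp 0,0)
bgt L1: not taken
halt.
Total executed instructions: 41.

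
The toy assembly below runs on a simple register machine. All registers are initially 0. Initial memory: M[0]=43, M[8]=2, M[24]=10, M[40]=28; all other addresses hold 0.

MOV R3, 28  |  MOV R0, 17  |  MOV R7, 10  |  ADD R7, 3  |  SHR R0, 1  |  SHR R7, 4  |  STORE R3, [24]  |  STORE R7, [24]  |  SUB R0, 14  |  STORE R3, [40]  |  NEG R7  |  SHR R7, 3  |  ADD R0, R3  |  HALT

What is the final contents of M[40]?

R3=28
R0=17
R7=10
R7=10+3=13
R0=17>>1=8
R7=13>>4=0
STORE R3, [24] → M[24]=28
STORE R7, [24] → M[24]=0
R0=8-14=-6
STORE R3, [40] → M[40]=28
R7=-(0)=0
R7=0>>3=0
R0=(-6)+28=22
halt.

28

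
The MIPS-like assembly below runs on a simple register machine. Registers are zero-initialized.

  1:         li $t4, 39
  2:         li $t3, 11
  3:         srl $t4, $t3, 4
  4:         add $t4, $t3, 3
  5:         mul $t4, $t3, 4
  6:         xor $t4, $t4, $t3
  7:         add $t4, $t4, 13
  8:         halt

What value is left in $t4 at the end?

li $t4, 39 → $t4=39
li $t3, 11 → $t3=11
srl $t4, $t3, 4 → $t4=11>>4=0
add $t4, $t3, 3 → $t4=11+3=14
mul $t4, $t3, 4 → $t4=11*4=44
xor $t4, $t4, $t3 → $t4=44^11=39
add $t4, $t4, 13 → $t4=39+13=52
halt.

52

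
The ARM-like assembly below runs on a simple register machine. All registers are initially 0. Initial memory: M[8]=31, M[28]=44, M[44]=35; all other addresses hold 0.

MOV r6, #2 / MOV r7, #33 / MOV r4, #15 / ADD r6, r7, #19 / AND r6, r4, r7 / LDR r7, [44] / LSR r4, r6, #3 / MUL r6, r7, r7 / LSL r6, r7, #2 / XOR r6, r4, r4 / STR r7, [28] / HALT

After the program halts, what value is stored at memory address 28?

after MOV r6, #2: r6=2
after MOV r7, #33: r7=33
after MOV r4, #15: r4=15
after ADD r6, r7, #19: r6=33+19=52
after AND r6, r4, r7: r6=15&33=1
after LDR r7, [44]: r7=M[44]=35
after LSR r4, r6, #3: r4=1>>3=0
after MUL r6, r7, r7: r6=35*35=1225
after LSL r6, r7, #2: r6=35<<2=140
after XOR r6, r4, r4: r6=0^0=0
STR r7, [28] → M[28]=35
halt.

35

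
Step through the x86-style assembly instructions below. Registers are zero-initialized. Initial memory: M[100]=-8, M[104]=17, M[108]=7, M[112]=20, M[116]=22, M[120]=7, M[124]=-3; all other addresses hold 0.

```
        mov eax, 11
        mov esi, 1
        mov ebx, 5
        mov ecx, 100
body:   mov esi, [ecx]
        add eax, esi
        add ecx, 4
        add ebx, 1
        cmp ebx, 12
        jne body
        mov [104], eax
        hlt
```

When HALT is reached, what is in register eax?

eax=11
esi=1
ebx=5
ecx=100
esi=M[100]=-8
eax=11+(-8)=3
ecx=100+4=104
ebx=5+1=6
cmp ebx, 12  (cmp 6,12)
jne body: taken
esi=M[104]=17
eax=3+17=20
ecx=104+4=108
ebx=6+1=7
cmp ebx, 12  (cmp 7,12)
jne body: taken
esi=M[108]=7
eax=20+7=27
ecx=108+4=112
ebx=7+1=8
cmp ebx, 12  (cmp 8,12)
jne body: taken
esi=M[112]=20
eax=27+20=47
ecx=112+4=116
ebx=8+1=9
cmp ebx, 12  (cmp 9,12)
jne body: taken
esi=M[116]=22
eax=47+22=69
ecx=116+4=120
ebx=9+1=10
cmp ebx, 12  (cmp 10,12)
jne body: taken
esi=M[120]=7
eax=69+7=76
ecx=120+4=124
ebx=10+1=11
cmp ebx, 12  (cmp 11,12)
jne body: taken
esi=M[124]=-3
eax=76+(-3)=73
ecx=124+4=128
ebx=11+1=12
cmp ebx, 12  (cmp 12,12)
jne body: not taken
mov [104], eax → M[104]=73
halt.

73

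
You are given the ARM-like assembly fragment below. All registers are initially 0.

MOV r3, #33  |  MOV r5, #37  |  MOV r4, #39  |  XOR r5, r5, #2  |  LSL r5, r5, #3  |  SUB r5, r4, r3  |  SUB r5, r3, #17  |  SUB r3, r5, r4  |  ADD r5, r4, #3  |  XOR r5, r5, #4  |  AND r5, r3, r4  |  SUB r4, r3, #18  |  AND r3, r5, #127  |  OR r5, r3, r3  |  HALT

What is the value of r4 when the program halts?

r3=33
r5=37
r4=39
r5=37^2=39
r5=39<<3=312
r5=39-33=6
r5=33-17=16
r3=16-39=-23
r5=39+3=42
r5=42^4=46
r5=(-23)&39=33
r4=(-23)-18=-41
r3=33&127=33
r5=33|33=33
halt.

-41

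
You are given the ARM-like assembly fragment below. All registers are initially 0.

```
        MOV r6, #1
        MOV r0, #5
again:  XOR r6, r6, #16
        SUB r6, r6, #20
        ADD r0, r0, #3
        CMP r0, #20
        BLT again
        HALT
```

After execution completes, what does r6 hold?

r6=1
r0=5
r6=1^16=17
r6=17-20=-3
r0=5+3=8
CMP r0, #20  (cmp 8,20)
BLT again: taken
r6=(-3)^16=-19
r6=(-19)-20=-39
r0=8+3=11
CMP r0, #20  (cmp 11,20)
BLT again: taken
r6=(-39)^16=-55
r6=(-55)-20=-75
r0=11+3=14
CMP r0, #20  (cmp 14,20)
BLT again: taken
r6=(-75)^16=-91
r6=(-91)-20=-111
r0=14+3=17
CMP r0, #20  (cmp 17,20)
BLT again: taken
r6=(-111)^16=-127
r6=(-127)-20=-147
r0=17+3=20
CMP r0, #20  (cmp 20,20)
BLT again: not taken
halt.

-147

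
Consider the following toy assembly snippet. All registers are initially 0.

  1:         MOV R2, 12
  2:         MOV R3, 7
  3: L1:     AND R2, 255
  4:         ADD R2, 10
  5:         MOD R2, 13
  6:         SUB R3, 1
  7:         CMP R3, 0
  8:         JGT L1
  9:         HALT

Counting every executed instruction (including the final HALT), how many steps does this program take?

R2=12
R3=7
R2=12&255=12
R2=12+10=22
R2=22%13=9
R3=7-1=6
CMP R3, 0  (cmp 6,0)
JGT L1: taken
R2=9&255=9
R2=9+10=19
R2=19%13=6
R3=6-1=5
CMP R3, 0  (cmp 5,0)
JGT L1: taken
R2=6&255=6
R2=6+10=16
R2=16%13=3
R3=5-1=4
CMP R3, 0  (cmp 4,0)
JGT L1: taken
R2=3&255=3
R2=3+10=13
R2=13%13=0
R3=4-1=3
CMP R3, 0  (cmp 3,0)
JGT L1: taken
R2=0&255=0
R2=0+10=10
R2=10%13=10
R3=3-1=2
CMP R3, 0  (cmp 2,0)
JGT L1: taken
R2=10&255=10
R2=10+10=20
R2=20%13=7
R3=2-1=1
CMP R3, 0  (cmp 1,0)
JGT L1: taken
R2=7&255=7
R2=7+10=17
R2=17%13=4
R3=1-1=0
CMP R3, 0  (cmp 0,0)
JGT L1: not taken
halt.
Total executed instructions: 45.

45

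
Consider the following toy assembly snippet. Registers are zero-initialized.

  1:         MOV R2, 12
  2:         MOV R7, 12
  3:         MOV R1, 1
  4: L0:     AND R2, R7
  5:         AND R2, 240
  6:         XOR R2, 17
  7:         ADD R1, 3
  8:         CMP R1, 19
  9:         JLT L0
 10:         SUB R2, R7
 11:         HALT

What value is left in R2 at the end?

5

MOV R2, 12 → R2=12
MOV R7, 12 → R7=12
MOV R1, 1 → R1=1
AND R2, R7 → R2=12&12=12
AND R2, 240 → R2=12&240=0
XOR R2, 17 → R2=0^17=17
ADD R1, 3 → R1=1+3=4
CMP R1, 19  (cmp 4,19)
JLT L0: taken
AND R2, R7 → R2=17&12=0
AND R2, 240 → R2=0&240=0
XOR R2, 17 → R2=0^17=17
ADD R1, 3 → R1=4+3=7
CMP R1, 19  (cmp 7,19)
JLT L0: taken
AND R2, R7 → R2=17&12=0
AND R2, 240 → R2=0&240=0
XOR R2, 17 → R2=0^17=17
ADD R1, 3 → R1=7+3=10
CMP R1, 19  (cmp 10,19)
JLT L0: taken
AND R2, R7 → R2=17&12=0
AND R2, 240 → R2=0&240=0
XOR R2, 17 → R2=0^17=17
ADD R1, 3 → R1=10+3=13
CMP R1, 19  (cmp 13,19)
JLT L0: taken
AND R2, R7 → R2=17&12=0
AND R2, 240 → R2=0&240=0
XOR R2, 17 → R2=0^17=17
ADD R1, 3 → R1=13+3=16
CMP R1, 19  (cmp 16,19)
JLT L0: taken
AND R2, R7 → R2=17&12=0
AND R2, 240 → R2=0&240=0
XOR R2, 17 → R2=0^17=17
ADD R1, 3 → R1=16+3=19
CMP R1, 19  (cmp 19,19)
JLT L0: not taken
SUB R2, R7 → R2=17-12=5
halt.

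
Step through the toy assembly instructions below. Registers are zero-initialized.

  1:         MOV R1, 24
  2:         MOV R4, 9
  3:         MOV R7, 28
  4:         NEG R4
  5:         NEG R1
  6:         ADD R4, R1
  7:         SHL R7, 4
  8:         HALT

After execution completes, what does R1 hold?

-24

after MOV R1, 24: R1=24
after MOV R4, 9: R4=9
after MOV R7, 28: R7=28
after NEG R4: R4=-(9)=-9
after NEG R1: R1=-(24)=-24
after ADD R4, R1: R4=(-9)+(-24)=-33
after SHL R7, 4: R7=28<<4=448
halt.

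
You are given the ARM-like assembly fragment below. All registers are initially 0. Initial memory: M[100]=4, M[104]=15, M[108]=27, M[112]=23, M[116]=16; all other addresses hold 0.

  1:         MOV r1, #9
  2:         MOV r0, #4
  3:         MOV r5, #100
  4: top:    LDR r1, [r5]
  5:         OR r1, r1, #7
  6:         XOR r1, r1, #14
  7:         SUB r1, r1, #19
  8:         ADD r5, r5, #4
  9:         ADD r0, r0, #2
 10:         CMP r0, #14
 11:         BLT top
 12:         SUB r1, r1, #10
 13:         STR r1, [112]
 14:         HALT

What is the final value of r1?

MOV r1, #9 → r1=9
MOV r0, #4 → r0=4
MOV r5, #100 → r5=100
LDR r1, [r5] → r1=M[100]=4
OR r1, r1, #7 → r1=4|7=7
XOR r1, r1, #14 → r1=7^14=9
SUB r1, r1, #19 → r1=9-19=-10
ADD r5, r5, #4 → r5=100+4=104
ADD r0, r0, #2 → r0=4+2=6
CMP r0, #14  (cmp 6,14)
BLT top: taken
LDR r1, [r5] → r1=M[104]=15
OR r1, r1, #7 → r1=15|7=15
XOR r1, r1, #14 → r1=15^14=1
SUB r1, r1, #19 → r1=1-19=-18
ADD r5, r5, #4 → r5=104+4=108
ADD r0, r0, #2 → r0=6+2=8
CMP r0, #14  (cmp 8,14)
BLT top: taken
LDR r1, [r5] → r1=M[108]=27
OR r1, r1, #7 → r1=27|7=31
XOR r1, r1, #14 → r1=31^14=17
SUB r1, r1, #19 → r1=17-19=-2
ADD r5, r5, #4 → r5=108+4=112
ADD r0, r0, #2 → r0=8+2=10
CMP r0, #14  (cmp 10,14)
BLT top: taken
LDR r1, [r5] → r1=M[112]=23
OR r1, r1, #7 → r1=23|7=23
XOR r1, r1, #14 → r1=23^14=25
SUB r1, r1, #19 → r1=25-19=6
ADD r5, r5, #4 → r5=112+4=116
ADD r0, r0, #2 → r0=10+2=12
CMP r0, #14  (cmp 12,14)
BLT top: taken
LDR r1, [r5] → r1=M[116]=16
OR r1, r1, #7 → r1=16|7=23
XOR r1, r1, #14 → r1=23^14=25
SUB r1, r1, #19 → r1=25-19=6
ADD r5, r5, #4 → r5=116+4=120
ADD r0, r0, #2 → r0=12+2=14
CMP r0, #14  (cmp 14,14)
BLT top: not taken
SUB r1, r1, #10 → r1=6-10=-4
STR r1, [112] → M[112]=-4
halt.

-4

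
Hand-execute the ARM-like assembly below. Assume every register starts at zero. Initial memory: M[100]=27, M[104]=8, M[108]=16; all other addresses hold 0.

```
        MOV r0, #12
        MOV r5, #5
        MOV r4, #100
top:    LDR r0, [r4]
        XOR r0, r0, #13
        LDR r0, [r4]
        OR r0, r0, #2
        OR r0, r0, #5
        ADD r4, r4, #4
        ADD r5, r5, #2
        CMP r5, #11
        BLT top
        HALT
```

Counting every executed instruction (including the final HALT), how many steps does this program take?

31

r0=12
r5=5
r4=100
r0=M[100]=27
r0=27^13=22
r0=M[100]=27
r0=27|2=27
r0=27|5=31
r4=100+4=104
r5=5+2=7
CMP r5, #11  (cmp 7,11)
BLT top: taken
r0=M[104]=8
r0=8^13=5
r0=M[104]=8
r0=8|2=10
r0=10|5=15
r4=104+4=108
r5=7+2=9
CMP r5, #11  (cmp 9,11)
BLT top: taken
r0=M[108]=16
r0=16^13=29
r0=M[108]=16
r0=16|2=18
r0=18|5=23
r4=108+4=112
r5=9+2=11
CMP r5, #11  (cmp 11,11)
BLT top: not taken
halt.
Total executed instructions: 31.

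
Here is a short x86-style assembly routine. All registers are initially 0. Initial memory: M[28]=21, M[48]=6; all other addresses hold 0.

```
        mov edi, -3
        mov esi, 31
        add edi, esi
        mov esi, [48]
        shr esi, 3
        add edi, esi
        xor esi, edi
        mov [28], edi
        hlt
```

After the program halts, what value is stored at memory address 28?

after mov edi, -3: edi=-3
after mov esi, 31: esi=31
after add edi, esi: edi=(-3)+31=28
after mov esi, [48]: esi=M[48]=6
after shr esi, 3: esi=6>>3=0
after add edi, esi: edi=28+0=28
after xor esi, edi: esi=0^28=28
mov [28], edi → M[28]=28
halt.

28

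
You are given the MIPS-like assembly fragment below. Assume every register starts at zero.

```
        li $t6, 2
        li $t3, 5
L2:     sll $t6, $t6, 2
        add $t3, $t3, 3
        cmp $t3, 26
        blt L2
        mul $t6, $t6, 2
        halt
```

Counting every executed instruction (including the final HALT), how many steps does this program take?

after li $t6, 2: $t6=2
after li $t3, 5: $t3=5
after sll $t6, $t6, 2: $t6=2<<2=8
after add $t3, $t3, 3: $t3=5+3=8
cmp $t3, 26  (cmp 8,26)
blt L2: taken
after sll $t6, $t6, 2: $t6=8<<2=32
after add $t3, $t3, 3: $t3=8+3=11
cmp $t3, 26  (cmp 11,26)
blt L2: taken
after sll $t6, $t6, 2: $t6=32<<2=128
after add $t3, $t3, 3: $t3=11+3=14
cmp $t3, 26  (cmp 14,26)
blt L2: taken
after sll $t6, $t6, 2: $t6=128<<2=512
after add $t3, $t3, 3: $t3=14+3=17
cmp $t3, 26  (cmp 17,26)
blt L2: taken
after sll $t6, $t6, 2: $t6=512<<2=2048
after add $t3, $t3, 3: $t3=17+3=20
cmp $t3, 26  (cmp 20,26)
blt L2: taken
after sll $t6, $t6, 2: $t6=2048<<2=8192
after add $t3, $t3, 3: $t3=20+3=23
cmp $t3, 26  (cmp 23,26)
blt L2: taken
after sll $t6, $t6, 2: $t6=8192<<2=32768
after add $t3, $t3, 3: $t3=23+3=26
cmp $t3, 26  (cmp 26,26)
blt L2: not taken
after mul $t6, $t6, 2: $t6=32768*2=65536
halt.
Total executed instructions: 32.

32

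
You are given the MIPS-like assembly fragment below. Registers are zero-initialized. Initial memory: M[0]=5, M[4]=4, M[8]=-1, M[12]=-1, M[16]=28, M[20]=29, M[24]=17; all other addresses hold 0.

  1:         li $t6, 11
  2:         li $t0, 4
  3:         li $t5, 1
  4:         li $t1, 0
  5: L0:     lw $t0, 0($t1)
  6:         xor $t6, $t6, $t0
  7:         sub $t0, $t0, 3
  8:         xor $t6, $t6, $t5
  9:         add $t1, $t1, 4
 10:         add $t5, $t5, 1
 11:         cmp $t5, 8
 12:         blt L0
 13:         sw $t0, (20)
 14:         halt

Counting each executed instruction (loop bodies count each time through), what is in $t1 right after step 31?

12

after li $t6, 11: $t6=11
after li $t0, 4: $t0=4
after li $t5, 1: $t5=1
after li $t1, 0: $t1=0
after lw $t0, 0($t1): $t0=M[0]=5
after xor $t6, $t6, $t0: $t6=11^5=14
after sub $t0, $t0, 3: $t0=5-3=2
after xor $t6, $t6, $t5: $t6=14^1=15
after add $t1, $t1, 4: $t1=0+4=4
after add $t5, $t5, 1: $t5=1+1=2
cmp $t5, 8  (cmp 2,8)
blt L0: taken
after lw $t0, 0($t1): $t0=M[4]=4
after xor $t6, $t6, $t0: $t6=15^4=11
after sub $t0, $t0, 3: $t0=4-3=1
after xor $t6, $t6, $t5: $t6=11^2=9
after add $t1, $t1, 4: $t1=4+4=8
after add $t5, $t5, 1: $t5=2+1=3
cmp $t5, 8  (cmp 3,8)
blt L0: taken
after lw $t0, 0($t1): $t0=M[8]=-1
after xor $t6, $t6, $t0: $t6=9^(-1)=-10
after sub $t0, $t0, 3: $t0=(-1)-3=-4
after xor $t6, $t6, $t5: $t6=(-10)^3=-11
after add $t1, $t1, 4: $t1=8+4=12
after add $t5, $t5, 1: $t5=3+1=4
cmp $t5, 8  (cmp 4,8)
blt L0: taken
after lw $t0, 0($t1): $t0=M[12]=-1
after xor $t6, $t6, $t0: $t6=(-11)^(-1)=10
after sub $t0, $t0, 3: $t0=(-1)-3=-4
After step 31: $t1 = 12.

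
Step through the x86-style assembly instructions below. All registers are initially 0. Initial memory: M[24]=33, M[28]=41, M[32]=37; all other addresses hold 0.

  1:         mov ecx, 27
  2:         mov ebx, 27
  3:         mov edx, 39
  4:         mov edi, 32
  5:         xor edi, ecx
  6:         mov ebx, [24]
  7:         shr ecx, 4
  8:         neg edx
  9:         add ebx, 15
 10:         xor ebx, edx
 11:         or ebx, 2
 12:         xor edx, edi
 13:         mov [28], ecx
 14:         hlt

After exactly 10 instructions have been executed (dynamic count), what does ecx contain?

1

after mov ecx, 27: ecx=27
after mov ebx, 27: ebx=27
after mov edx, 39: edx=39
after mov edi, 32: edi=32
after xor edi, ecx: edi=32^27=59
after mov ebx, [24]: ebx=M[24]=33
after shr ecx, 4: ecx=27>>4=1
after neg edx: edx=-(39)=-39
after add ebx, 15: ebx=33+15=48
after xor ebx, edx: ebx=48^(-39)=-23
After step 10: ecx = 1.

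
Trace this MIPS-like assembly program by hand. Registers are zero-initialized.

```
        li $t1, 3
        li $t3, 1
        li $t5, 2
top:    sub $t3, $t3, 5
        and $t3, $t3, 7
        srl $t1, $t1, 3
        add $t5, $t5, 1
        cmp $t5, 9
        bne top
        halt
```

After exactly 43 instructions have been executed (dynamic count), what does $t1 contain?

$t1=3
$t3=1
$t5=2
$t3=1-5=-4
$t3=(-4)&7=4
$t1=3>>3=0
$t5=2+1=3
cmp $t5, 9  (cmp 3,9)
bne top: taken
$t3=4-5=-1
$t3=(-1)&7=7
$t1=0>>3=0
$t5=3+1=4
cmp $t5, 9  (cmp 4,9)
bne top: taken
$t3=7-5=2
$t3=2&7=2
$t1=0>>3=0
$t5=4+1=5
cmp $t5, 9  (cmp 5,9)
bne top: taken
$t3=2-5=-3
$t3=(-3)&7=5
$t1=0>>3=0
$t5=5+1=6
cmp $t5, 9  (cmp 6,9)
bne top: taken
$t3=5-5=0
$t3=0&7=0
$t1=0>>3=0
$t5=6+1=7
cmp $t5, 9  (cmp 7,9)
bne top: taken
$t3=0-5=-5
$t3=(-5)&7=3
$t1=0>>3=0
$t5=7+1=8
cmp $t5, 9  (cmp 8,9)
bne top: taken
$t3=3-5=-2
$t3=(-2)&7=6
$t1=0>>3=0
$t5=8+1=9
After step 43: $t1 = 0.

0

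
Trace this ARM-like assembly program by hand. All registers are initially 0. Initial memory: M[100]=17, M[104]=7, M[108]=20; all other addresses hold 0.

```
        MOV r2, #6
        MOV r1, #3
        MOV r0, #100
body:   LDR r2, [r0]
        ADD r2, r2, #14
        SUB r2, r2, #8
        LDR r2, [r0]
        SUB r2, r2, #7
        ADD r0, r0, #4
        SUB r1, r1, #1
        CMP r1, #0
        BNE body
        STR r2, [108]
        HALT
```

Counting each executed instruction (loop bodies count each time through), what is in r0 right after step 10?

r2=6
r1=3
r0=100
r2=M[100]=17
r2=17+14=31
r2=31-8=23
r2=M[100]=17
r2=17-7=10
r0=100+4=104
r1=3-1=2
After step 10: r0 = 104.

104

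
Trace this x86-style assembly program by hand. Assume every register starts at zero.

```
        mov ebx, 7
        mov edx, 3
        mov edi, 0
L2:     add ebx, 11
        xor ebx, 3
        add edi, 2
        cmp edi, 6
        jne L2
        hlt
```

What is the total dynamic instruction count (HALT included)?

19

mov ebx, 7 → ebx=7
mov edx, 3 → edx=3
mov edi, 0 → edi=0
add ebx, 11 → ebx=7+11=18
xor ebx, 3 → ebx=18^3=17
add edi, 2 → edi=0+2=2
cmp edi, 6  (cmp 2,6)
jne L2: taken
add ebx, 11 → ebx=17+11=28
xor ebx, 3 → ebx=28^3=31
add edi, 2 → edi=2+2=4
cmp edi, 6  (cmp 4,6)
jne L2: taken
add ebx, 11 → ebx=31+11=42
xor ebx, 3 → ebx=42^3=41
add edi, 2 → edi=4+2=6
cmp edi, 6  (cmp 6,6)
jne L2: not taken
halt.
Total executed instructions: 19.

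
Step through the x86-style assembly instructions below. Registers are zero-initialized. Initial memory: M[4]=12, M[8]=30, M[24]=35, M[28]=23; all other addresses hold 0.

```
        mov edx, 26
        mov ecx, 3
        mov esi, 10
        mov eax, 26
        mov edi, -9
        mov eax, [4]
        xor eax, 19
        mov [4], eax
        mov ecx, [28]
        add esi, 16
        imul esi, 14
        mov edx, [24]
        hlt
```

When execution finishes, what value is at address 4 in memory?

31

mov edx, 26 → edx=26
mov ecx, 3 → ecx=3
mov esi, 10 → esi=10
mov eax, 26 → eax=26
mov edi, -9 → edi=-9
mov eax, [4] → eax=M[4]=12
xor eax, 19 → eax=12^19=31
mov [4], eax → M[4]=31
mov ecx, [28] → ecx=M[28]=23
add esi, 16 → esi=10+16=26
imul esi, 14 → esi=26*14=364
mov edx, [24] → edx=M[24]=35
halt.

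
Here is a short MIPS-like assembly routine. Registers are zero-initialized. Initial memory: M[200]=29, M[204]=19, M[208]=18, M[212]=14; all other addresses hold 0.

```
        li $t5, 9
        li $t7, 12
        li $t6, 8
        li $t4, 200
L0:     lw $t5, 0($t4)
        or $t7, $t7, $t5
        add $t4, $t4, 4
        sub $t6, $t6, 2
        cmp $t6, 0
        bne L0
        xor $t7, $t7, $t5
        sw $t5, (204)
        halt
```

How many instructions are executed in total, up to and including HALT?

after li $t5, 9: $t5=9
after li $t7, 12: $t7=12
after li $t6, 8: $t6=8
after li $t4, 200: $t4=200
after lw $t5, 0($t4): $t5=M[200]=29
after or $t7, $t7, $t5: $t7=12|29=29
after add $t4, $t4, 4: $t4=200+4=204
after sub $t6, $t6, 2: $t6=8-2=6
cmp $t6, 0  (cmp 6,0)
bne L0: taken
after lw $t5, 0($t4): $t5=M[204]=19
after or $t7, $t7, $t5: $t7=29|19=31
after add $t4, $t4, 4: $t4=204+4=208
after sub $t6, $t6, 2: $t6=6-2=4
cmp $t6, 0  (cmp 4,0)
bne L0: taken
after lw $t5, 0($t4): $t5=M[208]=18
after or $t7, $t7, $t5: $t7=31|18=31
after add $t4, $t4, 4: $t4=208+4=212
after sub $t6, $t6, 2: $t6=4-2=2
cmp $t6, 0  (cmp 2,0)
bne L0: taken
after lw $t5, 0($t4): $t5=M[212]=14
after or $t7, $t7, $t5: $t7=31|14=31
after add $t4, $t4, 4: $t4=212+4=216
after sub $t6, $t6, 2: $t6=2-2=0
cmp $t6, 0  (cmp 0,0)
bne L0: not taken
after xor $t7, $t7, $t5: $t7=31^14=17
sw $t5, (204) → M[204]=14
halt.
Total executed instructions: 31.

31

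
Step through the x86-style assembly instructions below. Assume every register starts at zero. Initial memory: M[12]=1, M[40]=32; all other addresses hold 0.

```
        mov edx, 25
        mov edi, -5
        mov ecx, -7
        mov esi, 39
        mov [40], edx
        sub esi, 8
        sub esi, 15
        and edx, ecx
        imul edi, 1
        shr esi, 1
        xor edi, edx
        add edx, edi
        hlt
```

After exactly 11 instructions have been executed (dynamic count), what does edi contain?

-30

edx=25
edi=-5
ecx=-7
esi=39
mov [40], edx → M[40]=25
esi=39-8=31
esi=31-15=16
edx=25&(-7)=25
edi=(-5)*1=-5
esi=16>>1=8
edi=(-5)^25=-30
After step 11: edi = -30.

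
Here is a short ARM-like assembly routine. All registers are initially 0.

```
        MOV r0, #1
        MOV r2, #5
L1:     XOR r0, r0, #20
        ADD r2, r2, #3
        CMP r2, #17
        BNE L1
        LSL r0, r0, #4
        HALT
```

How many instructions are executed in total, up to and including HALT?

r0=1
r2=5
r0=1^20=21
r2=5+3=8
CMP r2, #17  (cmp 8,17)
BNE L1: taken
r0=21^20=1
r2=8+3=11
CMP r2, #17  (cmp 11,17)
BNE L1: taken
r0=1^20=21
r2=11+3=14
CMP r2, #17  (cmp 14,17)
BNE L1: taken
r0=21^20=1
r2=14+3=17
CMP r2, #17  (cmp 17,17)
BNE L1: not taken
r0=1<<4=16
halt.
Total executed instructions: 20.

20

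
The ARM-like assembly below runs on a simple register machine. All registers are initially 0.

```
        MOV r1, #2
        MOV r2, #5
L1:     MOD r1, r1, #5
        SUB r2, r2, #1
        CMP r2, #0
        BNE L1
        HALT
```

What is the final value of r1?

2

r1=2
r2=5
r1=2%5=2
r2=5-1=4
CMP r2, #0  (cmp 4,0)
BNE L1: taken
r1=2%5=2
r2=4-1=3
CMP r2, #0  (cmp 3,0)
BNE L1: taken
r1=2%5=2
r2=3-1=2
CMP r2, #0  (cmp 2,0)
BNE L1: taken
r1=2%5=2
r2=2-1=1
CMP r2, #0  (cmp 1,0)
BNE L1: taken
r1=2%5=2
r2=1-1=0
CMP r2, #0  (cmp 0,0)
BNE L1: not taken
halt.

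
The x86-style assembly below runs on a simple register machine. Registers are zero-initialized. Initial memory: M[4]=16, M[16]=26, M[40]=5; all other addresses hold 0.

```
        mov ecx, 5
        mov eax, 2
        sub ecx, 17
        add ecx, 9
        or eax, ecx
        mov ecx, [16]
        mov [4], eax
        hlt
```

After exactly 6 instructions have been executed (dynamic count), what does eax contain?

-1

mov ecx, 5 → ecx=5
mov eax, 2 → eax=2
sub ecx, 17 → ecx=5-17=-12
add ecx, 9 → ecx=(-12)+9=-3
or eax, ecx → eax=2|(-3)=-1
mov ecx, [16] → ecx=M[16]=26
After step 6: eax = -1.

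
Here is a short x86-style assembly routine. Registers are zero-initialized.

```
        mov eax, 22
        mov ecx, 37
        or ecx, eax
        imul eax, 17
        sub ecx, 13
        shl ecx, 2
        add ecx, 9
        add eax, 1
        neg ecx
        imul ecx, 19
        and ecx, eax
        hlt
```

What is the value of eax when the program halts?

after mov eax, 22: eax=22
after mov ecx, 37: ecx=37
after or ecx, eax: ecx=37|22=55
after imul eax, 17: eax=22*17=374
after sub ecx, 13: ecx=55-13=42
after shl ecx, 2: ecx=42<<2=168
after add ecx, 9: ecx=168+9=177
after add eax, 1: eax=374+1=375
after neg ecx: ecx=-(177)=-177
after imul ecx, 19: ecx=(-177)*19=-3363
after and ecx, eax: ecx=(-3363)&375=85
halt.

375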